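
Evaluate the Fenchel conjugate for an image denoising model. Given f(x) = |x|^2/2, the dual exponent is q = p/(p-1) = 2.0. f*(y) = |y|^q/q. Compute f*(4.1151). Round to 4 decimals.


The conjugate exponent q satisfies 1/p + 1/q = 1.
p = 2, so q = 2/(2 - 1) = 2.0
|y|^q = 4.1151^2.0 = 16.934
f*(4.1151) = 16.934 / 2.0 = 8.467


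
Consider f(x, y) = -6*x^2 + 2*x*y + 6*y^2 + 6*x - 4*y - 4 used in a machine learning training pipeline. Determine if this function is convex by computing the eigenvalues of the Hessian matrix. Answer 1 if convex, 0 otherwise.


The Hessian of f(x,y) = -6*x^2 + 2*x*y + 6*y^2 + 6*x - 4*y - 4 is:
H = [[-12, 2], [2, 12]]
Trace = -12 + 12 = 0
Determinant = -12*12 - (2)^2 = -148
Discriminant = (0)^2 - 4*-148 = 592.0
Eigenvalues: lambda_1 = -12.1655, lambda_2 = 12.1655
The function is not convex.

0


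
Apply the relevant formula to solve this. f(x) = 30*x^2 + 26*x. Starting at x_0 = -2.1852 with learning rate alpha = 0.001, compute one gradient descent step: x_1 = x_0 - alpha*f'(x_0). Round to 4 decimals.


We compute the gradient at x_0 and apply the update.
f'(x) = 60*x + 26
f'(-2.1852) = 60*-2.1852 + 26 = -105.112
x_1 = -2.1852 - 0.001*-105.112 = -2.0801


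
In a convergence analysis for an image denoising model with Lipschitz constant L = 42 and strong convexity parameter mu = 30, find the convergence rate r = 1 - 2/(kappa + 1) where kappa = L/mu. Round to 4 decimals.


Step 1: Compute the condition number.
kappa = L/mu = 42/30 = 1.4
Step 2: Compute the convergence rate.
r = 1 - 2/(kappa + 1) = 1 - 2*mu/(L + mu) = (L - mu)/(L + mu) = 12/72 = 0.1667


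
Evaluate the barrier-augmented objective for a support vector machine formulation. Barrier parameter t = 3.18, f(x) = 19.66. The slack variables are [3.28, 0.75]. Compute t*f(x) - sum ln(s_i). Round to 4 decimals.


Step 1: Compute log-barrier.
ln values: [1.1878, -0.2877]
phi = -(1.1878 - 0.2877) = -0.9002
Step 2: Compute augmented objective.
t*f(x) = 3.18*19.66 = 62.5188
Total = 62.5188 - 0.9002 = 61.6186


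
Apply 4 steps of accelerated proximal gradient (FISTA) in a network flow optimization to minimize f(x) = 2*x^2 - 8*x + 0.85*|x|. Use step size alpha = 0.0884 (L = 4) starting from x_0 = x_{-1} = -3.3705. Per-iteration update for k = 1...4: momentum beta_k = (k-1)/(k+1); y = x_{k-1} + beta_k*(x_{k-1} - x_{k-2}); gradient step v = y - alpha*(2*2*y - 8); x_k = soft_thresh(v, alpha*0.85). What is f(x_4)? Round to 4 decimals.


FISTA on f(x) = 2*x^2 - 8*x + 0.85*|x|
L = 4, alpha = 0.0884
Iteration 1: beta = 0.0, y = -3.3705 + 0.0*(-3.3705 + 3.3705) = -3.3705
  grad(y) = -21.482, v = y - alpha*grad = -1.4715
  prox(v) = soft_thresh(-1.4715, 0.0751) = -1.3964
Iteration 2: beta = 0.3333, y = -1.3964 + 0.3333*(-1.3964 + 3.3705) = -0.7383
  grad(y) = -10.9532, v = y - alpha*grad = 0.23
  prox(v) = soft_thresh(0.23, 0.0751) = 0.1548
Iteration 3: beta = 0.5, y = 0.1548 + 0.5*(0.1548 + 1.3964) = 0.9304
  grad(y) = -4.2784, v = y - alpha*grad = 1.3086
  prox(v) = soft_thresh(1.3086, 0.0751) = 1.2335
Iteration 4: beta = 0.6, y = 1.2335 + 0.6*(1.2335 - 0.1548) = 1.8807
  grad(y) = -0.4773, v = y - alpha*grad = 1.9229
  prox(v) = soft_thresh(1.9229, 0.0751) = 1.8477
f(x_4) = 2*1.8477^2 - 8*1.8477 + 0.85*|1.8477| = -6.3831


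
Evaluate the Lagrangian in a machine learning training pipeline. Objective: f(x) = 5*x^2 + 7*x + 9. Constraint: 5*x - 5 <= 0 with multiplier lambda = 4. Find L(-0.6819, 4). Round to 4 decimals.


Step 1: Evaluate f(x).
f(-0.6819) = 5*(-0.6819)^2 + 7*(-0.6819) + 9 = 6.5516
Step 2: Evaluate g(x).
g(-0.6819) = 5*-0.6819 - 5 = -8.4095
Step 3: Compute Lagrangian.
L = 6.5516 + 4*-8.4095 = -27.0864


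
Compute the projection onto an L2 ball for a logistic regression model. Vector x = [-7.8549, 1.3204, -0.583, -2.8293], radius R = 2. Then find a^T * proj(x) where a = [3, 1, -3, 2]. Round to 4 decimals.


Step 1: Compute ||x|| (intermediates to 6 decimals).
||x|| = sqrt((-7.8549)^2 + 1.3204^2 + (-0.583)^2 + (-2.8293)^2) = 8.472764
Step 2: Project.
Since ||x|| > R, scale = R/||x|| = 2/8.472764 = 0.23605, proj(x) = scale * x
proj(x) = [-1.854149, 0.31168, -0.137617, -0.667856]
Step 3: Dot product.
a^T * proj(x) = 3*(-1.854149) + 1*0.31168 - 3*(-0.137617) + 2*(-0.667856) = -6.1736


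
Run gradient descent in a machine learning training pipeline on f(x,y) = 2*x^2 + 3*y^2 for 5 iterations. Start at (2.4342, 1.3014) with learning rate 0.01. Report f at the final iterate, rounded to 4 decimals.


Gradient descent on f(x,y) = 2*x^2 + 3*y^2.
Starting point: (2.4342, 1.3014), alpha = 0.01
Step 1: grad_x = 2*2*2.4342 = 9.7368, grad_y = 2*3*1.3014 = 7.8084
  x_1 = 2.4342 - 0.01*9.7368 = 2.3368
  y_1 = 1.3014 - 0.01*7.8084 = 1.2233
Step 2: grad_x = 2*2*2.3368 = 9.3473, grad_y = 2*3*1.2233 = 7.3399
  x_2 = 2.3368 - 0.01*9.3473 = 2.2434
  y_2 = 1.2233 - 0.01*7.3399 = 1.1499
Step 3: grad_x = 2*2*2.2434 = 8.9734, grad_y = 2*3*1.1499 = 6.8995
  x_3 = 2.2434 - 0.01*8.9734 = 2.1536
  y_3 = 1.1499 - 0.01*6.8995 = 1.0809
Step 4: grad_x = 2*2*2.1536 = 8.6145, grad_y = 2*3*1.0809 = 6.4855
  x_4 = 2.1536 - 0.01*8.6145 = 2.0675
  y_4 = 1.0809 - 0.01*6.4855 = 1.0161
Step 5: grad_x = 2*2*2.0675 = 8.2699, grad_y = 2*3*1.0161 = 6.0964
  x_5 = 2.0675 - 0.01*8.2699 = 1.9848
  y_5 = 1.0161 - 0.01*6.0964 = 0.9551
f(1.9848, 0.9551) = 2*1.9848^2 + 3*0.9551^2 = 10.6154


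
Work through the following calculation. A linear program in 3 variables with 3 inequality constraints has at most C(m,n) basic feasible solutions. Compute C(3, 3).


Each vertex corresponds to some choice of n active constraints out of m, so the number of vertices is at most C(m, n) = m! / (n!(m-n)!).
m = 3, n = 3
Numerator: 3 * 2 * 1
Denominator: 3! = 6
C(3, 3) = 1


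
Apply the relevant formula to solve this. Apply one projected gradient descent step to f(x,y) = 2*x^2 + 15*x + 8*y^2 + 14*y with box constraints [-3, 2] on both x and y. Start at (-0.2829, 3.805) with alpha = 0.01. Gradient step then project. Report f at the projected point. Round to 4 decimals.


Step 1: Compute gradient at (-0.2829, 3.805).
grad_x = 2*2*-0.2829 + 15 = 13.8684
grad_y = 2*8*3.805 + 14 = 74.88
Step 2: Gradient step.
x_raw = -0.2829 - 0.01*13.8684 = -0.4216
y_raw = 3.805 - 0.01*74.88 = 3.0562
Step 3: Project onto [-3, 2].
x_proj = clip(-0.4216) = -0.4216
y_proj = clip(3.0562) = 2.0
Step 4: Evaluate f.
f(-0.4216, 2.0) = 54.0317


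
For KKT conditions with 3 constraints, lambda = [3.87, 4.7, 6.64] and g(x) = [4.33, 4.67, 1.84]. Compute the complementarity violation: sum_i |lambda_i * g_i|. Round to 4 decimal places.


KKT complementary slackness check:
lambda_1 * g_1 = 3.87 * 4.33 = 16.7571
lambda_2 * g_2 = 4.7 * 4.67 = 21.949
lambda_3 * g_3 = 6.64 * 1.84 = 12.2176
Total violation = 16.7571 + 21.949 + 12.2176 = 50.9237


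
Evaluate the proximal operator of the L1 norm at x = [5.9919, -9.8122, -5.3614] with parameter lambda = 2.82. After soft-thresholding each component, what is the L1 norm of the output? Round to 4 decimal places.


Soft-thresholding with lambda = 2.82:
prox(5.9919) = sign(5.9919)*max(|5.9919| - 2.82, 0) = 3.1719
prox(-9.8122) = sign(-9.8122)*max(|-9.8122| - 2.82, 0) = -6.9922
prox(-5.3614) = sign(-5.3614)*max(|-5.3614| - 2.82, 0) = -2.5414
prox(x) = [3.1719, -6.9922, -2.5414]
||prox(x)||_1 = 3.1719 + 6.9922 + 2.5414 = 12.7055


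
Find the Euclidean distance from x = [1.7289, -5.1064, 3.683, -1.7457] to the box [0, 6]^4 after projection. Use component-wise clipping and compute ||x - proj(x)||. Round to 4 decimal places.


Project each component onto [0, 6].
clip(1.7289) = 1.7289, clip(-5.1064) = 0.0, clip(3.683) = 3.683, clip(-1.7457) = 0.0
Projection = [1.7289, 0.0, 3.683, 0.0]
Squared diffs: [0.0, 26.0753, 0.0, 3.0475]
Distance = sqrt(29.1228) = 5.3966


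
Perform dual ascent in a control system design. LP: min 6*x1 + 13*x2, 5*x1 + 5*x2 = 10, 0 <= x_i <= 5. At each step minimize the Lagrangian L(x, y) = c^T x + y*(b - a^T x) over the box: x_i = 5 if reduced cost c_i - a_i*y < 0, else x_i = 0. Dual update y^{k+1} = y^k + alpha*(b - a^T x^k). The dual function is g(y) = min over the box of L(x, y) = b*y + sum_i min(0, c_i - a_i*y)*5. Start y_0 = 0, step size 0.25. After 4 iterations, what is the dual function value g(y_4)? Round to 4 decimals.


Dual ascent for LP: min 6*x1 + 13*x2, 5*x1 + 5*x2 = 10, 0 <= x_i <= 5
Step 1: y^k = 0.0, reduced costs: (6.0, 13.0)
  x^k = (0.0, 0.0), subgradient = b - a^T x = 10.0
  y^{k+1} = 0.0 + 0.25*10.0 = 2.5
Step 2: y^k = 2.5, reduced costs: (-6.5, 0.5)
  x^k = (5.0, 0.0), subgradient = b - a^T x = -15.0
  y^{k+1} = 2.5 + 0.25*-15.0 = -1.25
Step 3: y^k = -1.25, reduced costs: (12.25, 19.25)
  x^k = (0.0, 0.0), subgradient = b - a^T x = 10.0
  y^{k+1} = -1.25 + 0.25*10.0 = 1.25
Step 4: y^k = 1.25, reduced costs: (-0.25, 6.75)
  x^k = (5.0, 0.0), subgradient = b - a^T x = -15.0
  y^{k+1} = 1.25 + 0.25*-15.0 = -2.5
Dual objective at y_4 = -2.5: reduced costs (18.5, 25.5), box minimizer x = (0.0, 0.0)
g(y_4) = b*y + (c1 - a1*y)*x1 + (c2 - a2*y)*x2 = 10*(-2.5) + 18.5*0.0 + 25.5*0.0 = -25.0 + 0.0 + 0.0 = -25.0


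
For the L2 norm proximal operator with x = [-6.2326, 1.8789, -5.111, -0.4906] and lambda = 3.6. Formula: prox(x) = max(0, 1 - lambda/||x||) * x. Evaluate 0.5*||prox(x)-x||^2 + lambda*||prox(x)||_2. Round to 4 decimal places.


Step 1: Compute ||x||.
||x|| = 8.2909
Step 2: Compute scaling factor.
scale = max(0, 1 - 3.6/8.2909) = 0.5658
Step 3: prox(x) = [-3.5263, 1.0631, -2.8917, -0.2776]
||prox(x)|| = 4.6909
Step 4: Proximal objective.
0.5*||prox-x||^2 = 6.48
lambda*||prox|| = 16.8872
Total = 23.3671


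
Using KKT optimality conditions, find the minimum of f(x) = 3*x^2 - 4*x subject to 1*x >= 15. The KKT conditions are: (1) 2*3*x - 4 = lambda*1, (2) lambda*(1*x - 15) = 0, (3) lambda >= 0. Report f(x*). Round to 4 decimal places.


Step 1: Try lambda = 0 (constraint inactive).
x_unc = 4/(2*3) = 0.6667
Check: 1*0.6667 = 0.6667 < 15 -- violated!
Step 2: Constraint must be active: 1*x = 15
x* = 15/1 = 15.0
lambda = (2*3*15.0 - 4)/1 = 86.0
Step 3: Compute optimal value.
f(x*) = 3*15.0^2 - 4*15.0 = 615.0


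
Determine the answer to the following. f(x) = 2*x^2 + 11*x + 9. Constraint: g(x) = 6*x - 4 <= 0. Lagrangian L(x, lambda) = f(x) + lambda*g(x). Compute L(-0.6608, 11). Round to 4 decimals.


Step 1: Evaluate f(x).
f(-0.6608) = 2*(-0.6608)^2 + 11*(-0.6608) + 9 = 2.6045
Step 2: Evaluate g(x).
g(-0.6608) = 6*-0.6608 - 4 = -7.9648
Step 3: Compute Lagrangian.
L = 2.6045 + 11*-7.9648 = -85.0083


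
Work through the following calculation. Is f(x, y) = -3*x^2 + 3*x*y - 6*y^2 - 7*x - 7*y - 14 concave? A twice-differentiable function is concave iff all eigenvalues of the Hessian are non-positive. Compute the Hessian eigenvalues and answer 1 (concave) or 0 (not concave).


The Hessian of f(x,y) = -3*x^2 + 3*x*y - 6*y^2 - 7*x - 7*y - 14 is:
H = [[-6, 3], [3, -12]]
Trace = -6 - 12 = -18
Determinant = -6*-12 - (3)^2 = 63
Discriminant = (-18)^2 - 4*63 = 72.0
Eigenvalues: lambda_1 = -13.2426, lambda_2 = -4.7574
The function is concave.

1


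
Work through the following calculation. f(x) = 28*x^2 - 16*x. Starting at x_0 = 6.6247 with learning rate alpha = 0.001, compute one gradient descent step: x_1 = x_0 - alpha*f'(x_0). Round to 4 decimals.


We compute the gradient at x_0 and apply the update.
f'(x) = 56*x - 16
f'(6.6247) = 56*6.6247 - 16 = 354.9832
x_1 = 6.6247 - 0.001*354.9832 = 6.2697


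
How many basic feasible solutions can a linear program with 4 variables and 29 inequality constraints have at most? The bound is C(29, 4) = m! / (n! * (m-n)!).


Each vertex corresponds to some choice of n active constraints out of m, so the number of vertices is at most C(m, n) = m! / (n!(m-n)!).
m = 29, n = 4
Numerator: 29 * 28 * 27 * 26
Denominator: 4! = 24
C(29, 4) = 23751


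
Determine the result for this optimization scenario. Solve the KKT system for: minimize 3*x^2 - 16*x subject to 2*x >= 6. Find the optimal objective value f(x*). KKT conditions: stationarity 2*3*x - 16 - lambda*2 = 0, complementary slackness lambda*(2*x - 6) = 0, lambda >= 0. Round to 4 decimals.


Step 1: Try lambda = 0 (constraint inactive).
x_unc = 16/(2*3) = 2.6667
Check: 2*2.6667 = 5.3334 < 6 -- violated!
Step 2: Constraint must be active: 2*x = 6
x* = 6/2 = 3.0
lambda = (2*3*3.0 - 16)/2 = 1.0
Step 3: Compute optimal value.
f(x*) = 3*3.0^2 - 16*3.0 = -21.0


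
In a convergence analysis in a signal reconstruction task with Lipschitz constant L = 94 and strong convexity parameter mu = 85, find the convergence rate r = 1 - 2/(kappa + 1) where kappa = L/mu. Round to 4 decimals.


Step 1: Compute the condition number.
kappa = L/mu = 94/85 = 1.1059
Step 2: Compute the convergence rate.
r = 1 - 2/(kappa + 1) = 1 - 2*mu/(L + mu) = (L - mu)/(L + mu) = 9/179 = 0.0503


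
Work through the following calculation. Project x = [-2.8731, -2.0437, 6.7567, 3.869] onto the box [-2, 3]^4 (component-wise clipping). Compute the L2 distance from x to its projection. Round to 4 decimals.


Project each component onto [-2, 3].
clip(-2.8731) = -2.0, clip(-2.0437) = -2.0, clip(6.7567) = 3.0, clip(3.869) = 3.0
Projection = [-2.0, -2.0, 3.0, 3.0]
Squared diffs: [0.7623, 0.0019, 14.1128, 0.7552]
Distance = sqrt(15.6322) = 3.9538


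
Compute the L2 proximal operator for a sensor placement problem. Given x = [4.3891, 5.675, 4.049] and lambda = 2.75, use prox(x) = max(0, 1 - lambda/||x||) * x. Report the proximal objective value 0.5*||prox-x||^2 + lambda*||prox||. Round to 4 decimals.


Step 1: Compute ||x||.
||x|| = 8.238
Step 2: Compute scaling factor.
scale = max(0, 1 - 2.75/8.238) = 0.6662
Step 3: prox(x) = [2.9239, 3.7806, 2.6974]
||prox(x)|| = 5.488
Step 4: Proximal objective.
0.5*||prox-x||^2 = 3.7813
lambda*||prox|| = 15.092
Total = 18.8732


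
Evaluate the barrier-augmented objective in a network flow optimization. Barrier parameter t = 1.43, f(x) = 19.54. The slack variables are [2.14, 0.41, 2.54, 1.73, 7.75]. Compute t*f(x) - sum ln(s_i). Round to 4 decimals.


Step 1: Compute log-barrier.
ln values: [0.7608, -0.8916, 0.9322, 0.5481, 2.0477]
phi = -(0.7608 - 0.8916 + 0.9322 + 0.5481 + 2.0477) = -3.3972
Step 2: Compute augmented objective.
t*f(x) = 1.43*19.54 = 27.9422
Total = 27.9422 - 3.3972 = 24.545


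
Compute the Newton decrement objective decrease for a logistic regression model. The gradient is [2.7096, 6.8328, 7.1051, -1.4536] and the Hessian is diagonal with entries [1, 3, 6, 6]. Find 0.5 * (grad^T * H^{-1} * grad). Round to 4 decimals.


Step 1: H is diagonal, so H^(-1) * g = [2.7096, 2.2776, 1.1842, -0.2423].
Step 2: g^T H^(-1) g = sum_i g_i^2 / H_ii
  = (2.7096)^2/1 + (6.8328)^2/3 + (7.1051)^2/6 + (-1.4536)^2/6
  = 7.3419 + 15.5624 + 8.4137 + 0.3522 = 31.6702
Step 3: Objective decrease = 0.5 * g^T H^(-1) g = 15.8351


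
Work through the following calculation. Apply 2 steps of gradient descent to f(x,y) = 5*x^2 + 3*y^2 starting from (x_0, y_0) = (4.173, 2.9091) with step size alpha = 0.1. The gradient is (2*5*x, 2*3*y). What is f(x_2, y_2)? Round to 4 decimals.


Gradient descent on f(x,y) = 5*x^2 + 3*y^2.
Starting point: (4.173, 2.9091), alpha = 0.1
Step 1: grad_x = 2*5*4.173 = 41.73, grad_y = 2*3*2.9091 = 17.4546
  x_1 = 4.173 - 0.1*41.73 = -0.0
  y_1 = 2.9091 - 0.1*17.4546 = 1.1636
Step 2: grad_x = 2*5*-0.0 = -0.0, grad_y = 2*3*1.1636 = 6.9818
  x_2 = -0.0 - 0.1*-0.0 = 0.0
  y_2 = 1.1636 - 0.1*6.9818 = 0.4655
f(0.0, 0.4655) = 5*0.0^2 + 3*0.4655^2 = 0.6499


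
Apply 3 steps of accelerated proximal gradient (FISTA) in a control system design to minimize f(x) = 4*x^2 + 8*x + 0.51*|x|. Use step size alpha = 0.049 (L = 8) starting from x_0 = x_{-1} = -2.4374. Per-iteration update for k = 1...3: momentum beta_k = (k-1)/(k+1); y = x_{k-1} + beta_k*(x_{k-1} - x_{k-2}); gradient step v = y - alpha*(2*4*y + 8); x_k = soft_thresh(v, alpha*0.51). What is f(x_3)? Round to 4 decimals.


FISTA on f(x) = 4*x^2 + 8*x + 0.51*|x|
L = 8, alpha = 0.049
Iteration 1: beta = 0.0, y = -2.4374 + 0.0*(-2.4374 + 2.4374) = -2.4374
  grad(y) = -11.4992, v = y - alpha*grad = -1.8739
  prox(v) = soft_thresh(-1.8739, 0.025) = -1.8489
Iteration 2: beta = 0.3333, y = -1.8489 + 0.3333*(-1.8489 + 2.4374) = -1.6528
  grad(y) = -5.2224, v = y - alpha*grad = -1.3969
  prox(v) = soft_thresh(-1.3969, 0.025) = -1.3719
Iteration 3: beta = 0.5, y = -1.3719 + 0.5*(-1.3719 + 1.8489) = -1.1334
  grad(y) = -1.0671, v = y - alpha*grad = -1.0811
  prox(v) = soft_thresh(-1.0811, 0.025) = -1.0561
f(x_3) = 4*(-1.0561)^2 + 8*(-1.0561) + 0.51*|-1.0561| = -3.4488


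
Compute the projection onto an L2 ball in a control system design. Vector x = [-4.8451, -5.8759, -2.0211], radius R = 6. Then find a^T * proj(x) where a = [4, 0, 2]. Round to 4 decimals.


Step 1: Compute ||x|| (intermediates to 6 decimals).
||x|| = sqrt((-4.8451)^2 + (-5.8759)^2 + (-2.0211)^2) = 7.87947
Step 2: Project.
Since ||x|| > R, scale = R/||x|| = 6/7.87947 = 0.761473, proj(x) = scale * x
proj(x) = [-3.689413, -4.474339, -1.539013]
Step 3: Dot product.
a^T * proj(x) = 4*(-3.689413) + 0*(-4.474339) + 2*(-1.539013) = -17.8357


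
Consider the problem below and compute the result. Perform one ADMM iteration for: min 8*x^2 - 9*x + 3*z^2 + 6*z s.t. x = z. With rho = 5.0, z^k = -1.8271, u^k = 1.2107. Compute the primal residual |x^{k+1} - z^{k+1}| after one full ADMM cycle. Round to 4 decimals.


ADMM iteration with rho = 5.0, z^k = -1.8271, u^k = 1.2107
Step 1: x-update.
Minimize 8*x^2 - 9*x + (5.0/2)*(x + 1.8271 + 1.2107)^2
FOC: (2*8 + 5.0)*x = 9 + 5.0*(-1.8271 - 1.2107)
x^{k+1} = -0.2947
Step 2: z-update.
Minimize 3*z^2 + 6*z + (5.0/2)*(-0.2947 - z + 1.2107)^2
FOC: (2*3 + 5.0)*z = -6 + 5.0*(-0.2947 + 1.2107)
z^{k+1} = -0.1291
Step 3: u-update.
u^{k+1} = 1.2107 - 0.2947 + 0.1291 = 1.0451
Step 4: Primal residual = |-0.2947 + 0.1291| = 0.1656


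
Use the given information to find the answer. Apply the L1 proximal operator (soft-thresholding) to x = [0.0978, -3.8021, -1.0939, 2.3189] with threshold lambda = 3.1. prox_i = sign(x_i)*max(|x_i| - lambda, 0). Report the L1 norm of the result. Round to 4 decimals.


Soft-thresholding with lambda = 3.1:
prox(0.0978) = sign(0.0978)*max(|0.0978| - 3.1, 0) = 0.0
prox(-3.8021) = sign(-3.8021)*max(|-3.8021| - 3.1, 0) = -0.7021
prox(-1.0939) = sign(-1.0939)*max(|-1.0939| - 3.1, 0) = 0.0
prox(2.3189) = sign(2.3189)*max(|2.3189| - 3.1, 0) = 0.0
prox(x) = [0.0, -0.7021, 0.0, 0.0]
||prox(x)||_1 = 0.0 + 0.7021 + 0.0 + 0.0 = 0.7021


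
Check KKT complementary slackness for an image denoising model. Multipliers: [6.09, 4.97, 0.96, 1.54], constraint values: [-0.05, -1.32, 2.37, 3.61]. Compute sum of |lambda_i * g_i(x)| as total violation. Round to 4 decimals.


KKT complementary slackness check:
lambda_1 * g_1 = 6.09 * -0.05 = -0.3045
lambda_2 * g_2 = 4.97 * -1.32 = -6.5604
lambda_3 * g_3 = 0.96 * 2.37 = 2.2752
lambda_4 * g_4 = 1.54 * 3.61 = 5.5594
Total violation = 0.3045 + 6.5604 + 2.2752 + 5.5594 = 14.6995


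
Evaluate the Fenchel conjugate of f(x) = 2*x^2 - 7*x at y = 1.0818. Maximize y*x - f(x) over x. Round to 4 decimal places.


f*(y) = sup_x {y*x - a*x^2 - b*x} = sup_x {(y-b)*x - a*x^2}
FOC: (y - b) - 2a*x = 0 => x* = (y - b)/(2a)
x* = (1.0818 + 7)/(2*2) = 2.0205
f*(1.0818) = (y-b)^2/(4a) = (1.0818 + 7)^2/(4*2)
= 65.3155/8 = 8.1644


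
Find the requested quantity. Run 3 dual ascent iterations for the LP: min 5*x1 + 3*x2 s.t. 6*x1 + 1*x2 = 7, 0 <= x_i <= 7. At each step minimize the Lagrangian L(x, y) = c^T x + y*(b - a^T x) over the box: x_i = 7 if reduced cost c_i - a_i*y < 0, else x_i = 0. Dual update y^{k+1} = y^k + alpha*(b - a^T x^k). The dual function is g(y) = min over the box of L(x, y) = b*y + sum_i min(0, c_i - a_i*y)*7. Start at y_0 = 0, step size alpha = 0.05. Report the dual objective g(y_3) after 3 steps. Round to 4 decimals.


Dual ascent for LP: min 5*x1 + 3*x2, 6*x1 + 1*x2 = 7, 0 <= x_i <= 7
Step 1: y^k = 0.0, reduced costs: (5.0, 3.0)
  x^k = (0.0, 0.0), subgradient = b - a^T x = 7.0
  y^{k+1} = 0.0 + 0.05*7.0 = 0.35
Step 2: y^k = 0.35, reduced costs: (2.9, 2.65)
  x^k = (0.0, 0.0), subgradient = b - a^T x = 7.0
  y^{k+1} = 0.35 + 0.05*7.0 = 0.7
Step 3: y^k = 0.7, reduced costs: (0.8, 2.3)
  x^k = (0.0, 0.0), subgradient = b - a^T x = 7.0
  y^{k+1} = 0.7 + 0.05*7.0 = 1.05
Dual objective at y_3 = 1.05: reduced costs (-1.3, 1.95), box minimizer x = (7.0, 0.0)
g(y_3) = b*y + (c1 - a1*y)*x1 + (c2 - a2*y)*x2 = 7*1.05 + (-1.3)*7.0 + 1.95*0.0 = 7.35 - 9.1 + 0.0 = -1.75


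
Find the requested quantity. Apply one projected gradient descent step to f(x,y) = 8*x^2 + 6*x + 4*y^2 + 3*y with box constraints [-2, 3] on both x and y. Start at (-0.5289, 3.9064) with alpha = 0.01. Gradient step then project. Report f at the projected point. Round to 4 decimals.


Step 1: Compute gradient at (-0.5289, 3.9064).
grad_x = 2*8*-0.5289 + 6 = -2.4624
grad_y = 2*4*3.9064 + 3 = 34.2512
Step 2: Gradient step.
x_raw = -0.5289 - 0.01*-2.4624 = -0.5043
y_raw = 3.9064 - 0.01*34.2512 = 3.5639
Step 3: Project onto [-2, 3].
x_proj = clip(-0.5043) = -0.5043
y_proj = clip(3.5639) = 3.0
Step 4: Evaluate f.
f(-0.5043, 3.0) = 44.0087


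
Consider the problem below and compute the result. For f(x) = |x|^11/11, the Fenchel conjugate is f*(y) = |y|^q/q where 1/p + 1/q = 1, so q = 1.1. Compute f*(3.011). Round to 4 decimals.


The conjugate exponent q satisfies 1/p + 1/q = 1.
p = 11, so q = 11/(11 - 1) = 1.1
|y|^q = 3.011^1.1 = 3.3619
f*(3.011) = 3.3619 / 1.1 = 3.0563


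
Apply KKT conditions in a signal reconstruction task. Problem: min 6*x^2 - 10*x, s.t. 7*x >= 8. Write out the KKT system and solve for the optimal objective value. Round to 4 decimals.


Step 1: Try lambda = 0 (constraint inactive).
x_unc = 10/(2*6) = 0.8333
Check: 7*0.8333 = 5.8331 < 8 -- violated!
Step 2: Constraint must be active: 7*x = 8
x* = 8/7 = 1.1429 (rounded; the exact value 8/7 is used below)
lambda = (2*6*(8/7) - 10)/7 = 0.5306
Step 3: Compute optimal value.
f(x*) = 6*(8/7)^2 - 10*(8/7) = -3.5918


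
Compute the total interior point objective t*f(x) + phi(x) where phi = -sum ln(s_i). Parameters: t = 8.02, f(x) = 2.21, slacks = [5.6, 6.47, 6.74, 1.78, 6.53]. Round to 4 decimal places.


Step 1: Compute log-barrier.
ln values: [1.7228, 1.8672, 1.9081, 0.5766, 1.8764]
phi = -(1.7228 + 1.8672 + 1.9081 + 0.5766 + 1.8764) = -7.951
Step 2: Compute augmented objective.
t*f(x) = 8.02*2.21 = 17.7242
Total = 17.7242 - 7.951 = 9.7732


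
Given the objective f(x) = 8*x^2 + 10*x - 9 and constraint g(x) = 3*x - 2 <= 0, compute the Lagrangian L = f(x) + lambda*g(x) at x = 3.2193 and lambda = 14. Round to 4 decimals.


Step 1: Evaluate f(x).
f(3.2193) = 8*3.2193^2 + 10*3.2193 - 9 = 106.1041
Step 2: Evaluate g(x).
g(3.2193) = 3*3.2193 - 2 = 7.6579
Step 3: Compute Lagrangian.
L = 106.1041 + 14*7.6579 = 213.3147


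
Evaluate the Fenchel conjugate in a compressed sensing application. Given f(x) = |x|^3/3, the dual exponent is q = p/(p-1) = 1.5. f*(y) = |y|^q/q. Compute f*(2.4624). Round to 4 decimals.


The conjugate exponent q satisfies 1/p + 1/q = 1.
p = 3, so q = 3/(3 - 1) = 1.5
|y|^q = 2.4624^1.5 = 3.864
f*(2.4624) = 3.864 / 1.5 = 2.576


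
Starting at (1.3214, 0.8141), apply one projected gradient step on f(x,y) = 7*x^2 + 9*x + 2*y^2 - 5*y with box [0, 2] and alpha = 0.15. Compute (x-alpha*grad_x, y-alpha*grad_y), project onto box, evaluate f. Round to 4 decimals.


Step 1: Compute gradient at (1.3214, 0.8141).
grad_x = 2*7*1.3214 + 9 = 27.4996
grad_y = 2*2*0.8141 - 5 = -1.7436
Step 2: Gradient step.
x_raw = 1.3214 - 0.15*27.4996 = -2.8035
y_raw = 0.8141 - 0.15*-1.7436 = 1.0756
Step 3: Project onto [0, 2].
x_proj = clip(-2.8035) = 0.0
y_proj = clip(1.0756) = 1.0756
Step 4: Evaluate f.
f(0.0, 1.0756) = -3.0642


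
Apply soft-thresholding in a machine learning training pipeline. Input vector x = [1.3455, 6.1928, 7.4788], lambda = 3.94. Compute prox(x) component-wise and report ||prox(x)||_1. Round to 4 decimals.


Soft-thresholding with lambda = 3.94:
prox(1.3455) = sign(1.3455)*max(|1.3455| - 3.94, 0) = 0.0
prox(6.1928) = sign(6.1928)*max(|6.1928| - 3.94, 0) = 2.2528
prox(7.4788) = sign(7.4788)*max(|7.4788| - 3.94, 0) = 3.5388
prox(x) = [0.0, 2.2528, 3.5388]
||prox(x)||_1 = 0.0 + 2.2528 + 3.5388 = 5.7916


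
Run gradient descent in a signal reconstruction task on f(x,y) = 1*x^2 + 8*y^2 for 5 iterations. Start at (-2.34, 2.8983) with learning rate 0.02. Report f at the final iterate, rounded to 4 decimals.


Gradient descent on f(x,y) = 1*x^2 + 8*y^2.
Starting point: (-2.34, 2.8983), alpha = 0.02
Step 1: grad_x = 2*1*-2.34 = -4.68, grad_y = 2*8*2.8983 = 46.3728
  x_1 = -2.34 - 0.02*-4.68 = -2.2464
  y_1 = 2.8983 - 0.02*46.3728 = 1.9708
Step 2: grad_x = 2*1*-2.2464 = -4.4928, grad_y = 2*8*1.9708 = 31.5335
  x_2 = -2.2464 - 0.02*-4.4928 = -2.1565
  y_2 = 1.9708 - 0.02*31.5335 = 1.3402
Step 3: grad_x = 2*1*-2.1565 = -4.3131, grad_y = 2*8*1.3402 = 21.4428
  x_3 = -2.1565 - 0.02*-4.3131 = -2.0703
  y_3 = 1.3402 - 0.02*21.4428 = 0.9113
Step 4: grad_x = 2*1*-2.0703 = -4.1406, grad_y = 2*8*0.9113 = 14.5811
  x_4 = -2.0703 - 0.02*-4.1406 = -1.9875
  y_4 = 0.9113 - 0.02*14.5811 = 0.6197
Step 5: grad_x = 2*1*-1.9875 = -3.9749, grad_y = 2*8*0.6197 = 9.9151
  x_5 = -1.9875 - 0.02*-3.9749 = -1.908
  y_5 = 0.6197 - 0.02*9.9151 = 0.4214
f(-1.908, 0.4214) = 1*(-1.908)^2 + 8*0.4214^2 = 5.0609


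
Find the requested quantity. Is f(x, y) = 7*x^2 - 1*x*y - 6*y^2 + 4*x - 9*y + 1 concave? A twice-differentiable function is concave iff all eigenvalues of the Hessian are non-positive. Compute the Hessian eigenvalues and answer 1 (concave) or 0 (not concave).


The Hessian of f(x,y) = 7*x^2 - 1*x*y - 6*y^2 + 4*x - 9*y + 1 is:
H = [[14, -1], [-1, -12]]
Trace = 14 - 12 = 2
Determinant = 14*-12 - (-1)^2 = -169
Discriminant = (2)^2 - 4*-169 = 680.0
Eigenvalues: lambda_1 = -12.0384, lambda_2 = 14.0384
The function is not concave.

0


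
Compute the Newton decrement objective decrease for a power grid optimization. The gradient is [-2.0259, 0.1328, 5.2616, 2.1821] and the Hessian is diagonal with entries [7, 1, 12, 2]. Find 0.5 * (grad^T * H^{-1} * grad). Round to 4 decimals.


Step 1: H is diagonal, so H^(-1) * g = [-0.2894, 0.1328, 0.4385, 1.0911].
Step 2: g^T H^(-1) g = sum_i g_i^2 / H_ii
  = (-2.0259)^2/7 + (0.1328)^2/1 + (5.2616)^2/12 + (2.1821)^2/2
  = 0.5863 + 0.0176 + 2.307 + 2.3808 = 5.2918
Step 3: Objective decrease = 0.5 * g^T H^(-1) g = 2.6459


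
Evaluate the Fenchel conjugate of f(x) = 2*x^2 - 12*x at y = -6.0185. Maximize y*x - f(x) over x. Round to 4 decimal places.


f*(y) = sup_x {y*x - a*x^2 - b*x} = sup_x {(y-b)*x - a*x^2}
FOC: (y - b) - 2a*x = 0 => x* = (y - b)/(2a)
x* = (-6.0185 + 12)/(2*2) = 1.4954
f*(-6.0185) = (y-b)^2/(4a) = (-6.0185 + 12)^2/(4*2)
= 35.7783/8 = 4.4723


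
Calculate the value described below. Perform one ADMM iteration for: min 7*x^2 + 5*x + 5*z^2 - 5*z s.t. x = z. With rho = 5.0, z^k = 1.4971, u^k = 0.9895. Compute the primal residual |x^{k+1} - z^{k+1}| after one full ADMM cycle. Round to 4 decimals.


ADMM iteration with rho = 5.0, z^k = 1.4971, u^k = 0.9895
Step 1: x-update.
Minimize 7*x^2 + 5*x + (5.0/2)*(x - 1.4971 + 0.9895)^2
FOC: (2*7 + 5.0)*x = -5 + 5.0*(1.4971 - 0.9895)
x^{k+1} = -0.1296
Step 2: z-update.
Minimize 5*z^2 - 5*z + (5.0/2)*(-0.1296 - z + 0.9895)^2
FOC: (2*5 + 5.0)*z = 5 + 5.0*(-0.1296 + 0.9895)
z^{k+1} = 0.62
Step 3: u-update.
u^{k+1} = 0.9895 - 0.1296 - 0.62 = 0.2399
Step 4: Primal residual = |-0.1296 - 0.62| = 0.7496


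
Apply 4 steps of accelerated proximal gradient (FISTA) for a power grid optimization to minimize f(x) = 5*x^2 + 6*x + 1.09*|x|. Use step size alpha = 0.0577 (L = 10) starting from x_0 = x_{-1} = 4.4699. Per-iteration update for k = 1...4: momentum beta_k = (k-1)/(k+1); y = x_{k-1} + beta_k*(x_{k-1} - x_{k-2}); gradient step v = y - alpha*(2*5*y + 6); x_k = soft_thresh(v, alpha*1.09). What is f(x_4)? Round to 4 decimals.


FISTA on f(x) = 5*x^2 + 6*x + 1.09*|x|
L = 10, alpha = 0.0577
Iteration 1: beta = 0.0, y = 4.4699 + 0.0*(4.4699 - 4.4699) = 4.4699
  grad(y) = 50.699, v = y - alpha*grad = 1.5446
  prox(v) = soft_thresh(1.5446, 0.0629) = 1.4817
Iteration 2: beta = 0.3333, y = 1.4817 + 0.3333*(1.4817 - 4.4699) = 0.4856
  grad(y) = 10.856, v = y - alpha*grad = -0.1408
  prox(v) = soft_thresh(-0.1408, 0.0629) = -0.0779
Iteration 3: beta = 0.5, y = -0.0779 + 0.5*(-0.0779 - 1.4817) = -0.8577
  grad(y) = -2.5768, v = y - alpha*grad = -0.709
  prox(v) = soft_thresh(-0.709, 0.0629) = -0.6461
Iteration 4: beta = 0.6, y = -0.6461 + 0.6*(-0.6461 + 0.0779) = -0.987
  grad(y) = -3.8703, v = y - alpha*grad = -0.7637
  prox(v) = soft_thresh(-0.7637, 0.0629) = -0.7008
f(x_4) = 5*(-0.7008)^2 + 6*(-0.7008) + 1.09*|-0.7008| = -0.9853


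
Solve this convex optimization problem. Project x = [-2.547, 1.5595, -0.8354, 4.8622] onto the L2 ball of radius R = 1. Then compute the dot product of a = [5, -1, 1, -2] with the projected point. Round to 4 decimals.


Step 1: Compute ||x|| (intermediates to 6 decimals).
||x|| = sqrt((-2.547)^2 + 1.5595^2 + (-0.8354)^2 + 4.8622^2) = 5.766986
Step 2: Project.
Since ||x|| > R, scale = R/||x|| = 1/5.766986 = 0.173401, proj(x) = scale * x
proj(x) = [-0.441652, 0.270419, -0.144859, 0.84311]
Step 3: Dot product.
a^T * proj(x) = 5*(-0.441652) - 1*0.270419 + 1*(-0.144859) - 2*0.84311 = -4.3098


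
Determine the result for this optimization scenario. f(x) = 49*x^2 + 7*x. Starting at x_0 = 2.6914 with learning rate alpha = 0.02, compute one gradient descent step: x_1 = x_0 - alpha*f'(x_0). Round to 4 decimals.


We compute the gradient at x_0 and apply the update.
f'(x) = 98*x + 7
f'(2.6914) = 98*2.6914 + 7 = 270.7572
x_1 = 2.6914 - 0.02*270.7572 = -2.7237


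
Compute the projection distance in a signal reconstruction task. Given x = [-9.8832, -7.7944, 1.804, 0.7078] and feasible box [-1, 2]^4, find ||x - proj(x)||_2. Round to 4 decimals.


Project each component onto [-1, 2].
clip(-9.8832) = -1.0, clip(-7.7944) = -1.0, clip(1.804) = 1.804, clip(0.7078) = 0.7078
Projection = [-1.0, -1.0, 1.804, 0.7078]
Squared diffs: [78.9112, 46.1639, 0.0, 0.0]
Distance = sqrt(125.0751) = 11.1837


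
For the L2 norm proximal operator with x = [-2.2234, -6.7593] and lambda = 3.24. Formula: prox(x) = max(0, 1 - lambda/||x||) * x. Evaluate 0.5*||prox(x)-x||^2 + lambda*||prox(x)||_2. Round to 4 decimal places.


Step 1: Compute ||x||.
||x|| = 7.1156
Step 2: Compute scaling factor.
scale = max(0, 1 - 3.24/7.1156) = 0.5447
Step 3: prox(x) = [-1.211, -3.6815]
||prox(x)|| = 3.8756
Step 4: Proximal objective.
0.5*||prox-x||^2 = 5.2488
lambda*||prox|| = 12.5569
Total = 17.8057


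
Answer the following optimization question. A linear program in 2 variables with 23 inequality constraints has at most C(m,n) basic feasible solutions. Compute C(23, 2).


Each vertex corresponds to some choice of n active constraints out of m, so the number of vertices is at most C(m, n) = m! / (n!(m-n)!).
m = 23, n = 2
Numerator: 23 * 22
Denominator: 2! = 2
C(23, 2) = 253


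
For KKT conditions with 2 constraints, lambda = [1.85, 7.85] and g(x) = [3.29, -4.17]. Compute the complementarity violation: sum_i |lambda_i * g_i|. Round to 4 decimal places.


KKT complementary slackness check:
lambda_1 * g_1 = 1.85 * 3.29 = 6.0865
lambda_2 * g_2 = 7.85 * -4.17 = -32.7345
Total violation = 6.0865 + 32.7345 = 38.821


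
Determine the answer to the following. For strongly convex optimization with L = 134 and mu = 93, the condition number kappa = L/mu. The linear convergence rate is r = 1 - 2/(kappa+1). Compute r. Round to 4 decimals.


Step 1: Compute the condition number.
kappa = L/mu = 134/93 = 1.4409
Step 2: Compute the convergence rate.
r = 1 - 2/(kappa + 1) = 1 - 2*mu/(L + mu) = (L - mu)/(L + mu) = 41/227 = 0.1806


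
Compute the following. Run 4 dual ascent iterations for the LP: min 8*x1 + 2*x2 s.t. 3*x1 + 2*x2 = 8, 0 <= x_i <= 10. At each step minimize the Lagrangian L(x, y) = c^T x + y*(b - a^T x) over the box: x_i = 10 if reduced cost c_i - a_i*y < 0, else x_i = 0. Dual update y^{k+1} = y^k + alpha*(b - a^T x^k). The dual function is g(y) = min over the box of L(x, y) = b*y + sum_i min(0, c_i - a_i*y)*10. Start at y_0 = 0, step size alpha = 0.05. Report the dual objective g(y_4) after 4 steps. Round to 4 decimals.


Dual ascent for LP: min 8*x1 + 2*x2, 3*x1 + 2*x2 = 8, 0 <= x_i <= 10
Step 1: y^k = 0.0, reduced costs: (8.0, 2.0)
  x^k = (0.0, 0.0), subgradient = b - a^T x = 8.0
  y^{k+1} = 0.0 + 0.05*8.0 = 0.4
Step 2: y^k = 0.4, reduced costs: (6.8, 1.2)
  x^k = (0.0, 0.0), subgradient = b - a^T x = 8.0
  y^{k+1} = 0.4 + 0.05*8.0 = 0.8
Step 3: y^k = 0.8, reduced costs: (5.6, 0.4)
  x^k = (0.0, 0.0), subgradient = b - a^T x = 8.0
  y^{k+1} = 0.8 + 0.05*8.0 = 1.2
Step 4: y^k = 1.2, reduced costs: (4.4, -0.4)
  x^k = (0.0, 10.0), subgradient = b - a^T x = -12.0
  y^{k+1} = 1.2 + 0.05*-12.0 = 0.6
Dual objective at y_4 = 0.6: reduced costs (6.2, 0.8), box minimizer x = (0.0, 0.0)
g(y_4) = b*y + (c1 - a1*y)*x1 + (c2 - a2*y)*x2 = 8*0.6 + 6.2*0.0 + 0.8*0.0 = 4.8 + 0.0 + 0.0 = 4.8


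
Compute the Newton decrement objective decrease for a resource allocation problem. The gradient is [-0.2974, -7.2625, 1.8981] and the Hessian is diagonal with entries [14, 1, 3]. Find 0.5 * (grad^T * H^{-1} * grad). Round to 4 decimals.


Step 1: H is diagonal, so H^(-1) * g = [-0.0212, -7.2625, 0.6327].
Step 2: g^T H^(-1) g = sum_i g_i^2 / H_ii
  = (-0.2974)^2/14 + (-7.2625)^2/1 + (1.8981)^2/3
  = 0.0063 + 52.7439 + 1.2009 = 53.9512
Step 3: Objective decrease = 0.5 * g^T H^(-1) g = 26.9756


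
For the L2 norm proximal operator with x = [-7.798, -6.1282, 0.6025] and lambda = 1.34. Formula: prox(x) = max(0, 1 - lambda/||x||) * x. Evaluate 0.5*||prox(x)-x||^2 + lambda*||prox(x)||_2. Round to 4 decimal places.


Step 1: Compute ||x||.
||x|| = 9.9361
Step 2: Compute scaling factor.
scale = max(0, 1 - 1.34/9.9361) = 0.8651
Step 3: prox(x) = [-6.7464, -5.3017, 0.5212]
||prox(x)|| = 8.5961
Step 4: Proximal objective.
0.5*||prox-x||^2 = 0.8978
lambda*||prox|| = 11.5188
Total = 12.4166


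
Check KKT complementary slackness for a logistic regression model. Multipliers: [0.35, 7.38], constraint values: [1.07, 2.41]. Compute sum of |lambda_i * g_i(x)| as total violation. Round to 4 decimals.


KKT complementary slackness check:
lambda_1 * g_1 = 0.35 * 1.07 = 0.3745
lambda_2 * g_2 = 7.38 * 2.41 = 17.7858
Total violation = 0.3745 + 17.7858 = 18.1603


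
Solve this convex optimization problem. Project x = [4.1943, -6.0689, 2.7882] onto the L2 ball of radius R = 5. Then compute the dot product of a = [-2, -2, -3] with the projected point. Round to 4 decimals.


Step 1: Compute ||x|| (intermediates to 6 decimals).
||x|| = sqrt(4.1943^2 + (-6.0689)^2 + 2.7882^2) = 7.886556
Step 2: Project.
Since ||x|| > R, scale = R/||x|| = 5/7.886556 = 0.63399, proj(x) = scale * x
proj(x) = [2.659144, -3.847622, 1.767691]
Step 3: Dot product.
a^T * proj(x) = -2*2.659144 - 2*(-3.847622) - 3*1.767691 = -2.9261


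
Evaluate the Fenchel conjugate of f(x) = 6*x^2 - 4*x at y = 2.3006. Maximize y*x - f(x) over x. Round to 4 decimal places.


f*(y) = sup_x {y*x - a*x^2 - b*x} = sup_x {(y-b)*x - a*x^2}
FOC: (y - b) - 2a*x = 0 => x* = (y - b)/(2a)
x* = (2.3006 + 4)/(2*6) = 0.5251
f*(2.3006) = (y-b)^2/(4a) = (2.3006 + 4)^2/(4*6)
= 39.6976/24 = 1.6541


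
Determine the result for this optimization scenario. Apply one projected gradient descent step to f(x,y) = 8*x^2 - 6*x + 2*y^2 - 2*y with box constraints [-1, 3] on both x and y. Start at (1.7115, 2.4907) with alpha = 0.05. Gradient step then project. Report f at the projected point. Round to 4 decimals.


Step 1: Compute gradient at (1.7115, 2.4907).
grad_x = 2*8*1.7115 - 6 = 21.384
grad_y = 2*2*2.4907 - 2 = 7.9628
Step 2: Gradient step.
x_raw = 1.7115 - 0.05*21.384 = 0.6423
y_raw = 2.4907 - 0.05*7.9628 = 2.0926
Step 3: Project onto [-1, 3].
x_proj = clip(0.6423) = 0.6423
y_proj = clip(2.0926) = 2.0926
Step 4: Evaluate f.
f(0.6423, 2.0926) = 4.0191


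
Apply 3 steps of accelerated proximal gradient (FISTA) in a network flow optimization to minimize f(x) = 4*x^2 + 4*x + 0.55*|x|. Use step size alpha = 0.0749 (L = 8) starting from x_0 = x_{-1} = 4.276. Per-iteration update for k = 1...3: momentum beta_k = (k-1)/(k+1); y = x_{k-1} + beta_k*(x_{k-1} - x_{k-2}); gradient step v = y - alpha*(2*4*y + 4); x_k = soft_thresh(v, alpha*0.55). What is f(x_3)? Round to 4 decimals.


FISTA on f(x) = 4*x^2 + 4*x + 0.55*|x|
L = 8, alpha = 0.0749
Iteration 1: beta = 0.0, y = 4.276 + 0.0*(4.276 - 4.276) = 4.276
  grad(y) = 38.208, v = y - alpha*grad = 1.4142
  prox(v) = soft_thresh(1.4142, 0.0412) = 1.373
Iteration 2: beta = 0.3333, y = 1.373 + 0.3333*(1.373 - 4.276) = 0.4054
  grad(y) = 7.2429, v = y - alpha*grad = -0.1371
  prox(v) = soft_thresh(-0.1371, 0.0412) = -0.0959
Iteration 3: beta = 0.5, y = -0.0959 + 0.5*(-0.0959 - 1.373) = -0.8304
  grad(y) = -2.6433, v = y - alpha*grad = -0.6324
  prox(v) = soft_thresh(-0.6324, 0.0412) = -0.5912
f(x_3) = 4*(-0.5912)^2 + 4*(-0.5912) + 0.55*|-0.5912| = -0.6415


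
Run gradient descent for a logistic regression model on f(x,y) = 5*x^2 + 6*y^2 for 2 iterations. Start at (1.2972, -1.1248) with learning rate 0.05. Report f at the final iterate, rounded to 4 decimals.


Gradient descent on f(x,y) = 5*x^2 + 6*y^2.
Starting point: (1.2972, -1.1248), alpha = 0.05
Step 1: grad_x = 2*5*1.2972 = 12.972, grad_y = 2*6*-1.1248 = -13.4976
  x_1 = 1.2972 - 0.05*12.972 = 0.6486
  y_1 = -1.1248 - 0.05*-13.4976 = -0.4499
Step 2: grad_x = 2*5*0.6486 = 6.486, grad_y = 2*6*-0.4499 = -5.399
  x_2 = 0.6486 - 0.05*6.486 = 0.3243
  y_2 = -0.4499 - 0.05*-5.399 = -0.18
f(0.3243, -0.18) = 5*0.3243^2 + 6*(-0.18)^2 = 0.7202


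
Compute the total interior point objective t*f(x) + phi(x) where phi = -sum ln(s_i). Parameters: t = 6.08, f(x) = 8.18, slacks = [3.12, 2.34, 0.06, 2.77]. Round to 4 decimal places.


Step 1: Compute log-barrier.
ln values: [1.1378, 0.8502, -2.8134, 1.0188]
phi = -(1.1378 + 0.8502 - 2.8134 + 1.0188) = -0.1934
Step 2: Compute augmented objective.
t*f(x) = 6.08*8.18 = 49.7344
Total = 49.7344 - 0.1934 = 49.541


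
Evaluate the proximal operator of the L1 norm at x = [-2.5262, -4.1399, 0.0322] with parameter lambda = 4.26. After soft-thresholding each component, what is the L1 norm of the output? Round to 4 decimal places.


Soft-thresholding with lambda = 4.26:
prox(-2.5262) = sign(-2.5262)*max(|-2.5262| - 4.26, 0) = 0.0
prox(-4.1399) = sign(-4.1399)*max(|-4.1399| - 4.26, 0) = 0.0
prox(0.0322) = sign(0.0322)*max(|0.0322| - 4.26, 0) = 0.0
prox(x) = [0.0, 0.0, 0.0]
||prox(x)||_1 = 0.0 + 0.0 + 0.0 = 0.0


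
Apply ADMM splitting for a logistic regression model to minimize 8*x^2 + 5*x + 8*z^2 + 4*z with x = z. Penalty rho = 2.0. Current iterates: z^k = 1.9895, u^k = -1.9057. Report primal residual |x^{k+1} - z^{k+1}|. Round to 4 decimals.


ADMM iteration with rho = 2.0, z^k = 1.9895, u^k = -1.9057
Step 1: x-update.
Minimize 8*x^2 + 5*x + (2.0/2)*(x - 1.9895 - 1.9057)^2
FOC: (2*8 + 2.0)*x = -5 + 2.0*(1.9895 + 1.9057)
x^{k+1} = 0.155
Step 2: z-update.
Minimize 8*z^2 + 4*z + (2.0/2)*(0.155 - z - 1.9057)^2
FOC: (2*8 + 2.0)*z = -4 + 2.0*(0.155 - 1.9057)
z^{k+1} = -0.4167
Step 3: u-update.
u^{k+1} = -1.9057 + 0.155 + 0.4167 = -1.3339
Step 4: Primal residual = |0.155 + 0.4167| = 0.5718


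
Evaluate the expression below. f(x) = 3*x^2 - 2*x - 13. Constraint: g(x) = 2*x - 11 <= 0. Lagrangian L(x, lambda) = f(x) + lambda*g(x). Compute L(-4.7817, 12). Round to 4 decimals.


Step 1: Evaluate f(x).
f(-4.7817) = 3*(-4.7817)^2 - 2*(-4.7817) - 13 = 65.1574
Step 2: Evaluate g(x).
g(-4.7817) = 2*-4.7817 - 11 = -20.5634
Step 3: Compute Lagrangian.
L = 65.1574 + 12*-20.5634 = -181.6034


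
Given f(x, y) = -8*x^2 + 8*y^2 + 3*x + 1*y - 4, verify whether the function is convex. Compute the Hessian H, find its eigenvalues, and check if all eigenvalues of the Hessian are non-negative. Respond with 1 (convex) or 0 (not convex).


The Hessian of f(x,y) = -8*x^2 + 8*y^2 + 3*x + 1*y - 4 is:
H = [[-16, 0], [0, 16]]
Trace = -16 + 16 = 0
Determinant = -16*16 - (0)^2 = -256
Discriminant = (0)^2 - 4*-256 = 1024.0
Eigenvalues: lambda_1 = -16.0, lambda_2 = 16.0
The function is not convex.

0


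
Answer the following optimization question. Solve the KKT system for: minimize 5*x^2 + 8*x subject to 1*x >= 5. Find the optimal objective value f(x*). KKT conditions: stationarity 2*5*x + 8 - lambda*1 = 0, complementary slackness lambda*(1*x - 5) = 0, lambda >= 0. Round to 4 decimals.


Step 1: Try lambda = 0 (constraint inactive).
x_unc = -8/(2*5) = -0.8
Check: 1*-0.8 = -0.8 < 5 -- violated!
Step 2: Constraint must be active: 1*x = 5
x* = 5/1 = 5.0
lambda = (2*5*5.0 + 8)/1 = 58.0
Step 3: Compute optimal value.
f(x*) = 5*5.0^2 + 8*5.0 = 165.0
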